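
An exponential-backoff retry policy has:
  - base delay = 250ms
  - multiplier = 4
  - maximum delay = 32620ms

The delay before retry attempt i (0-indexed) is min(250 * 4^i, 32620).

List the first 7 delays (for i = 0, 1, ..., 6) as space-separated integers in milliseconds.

Answer: 250 1000 4000 16000 32620 32620 32620

Derivation:
Computing each delay:
  i=0: min(250*4^0, 32620) = 250
  i=1: min(250*4^1, 32620) = 1000
  i=2: min(250*4^2, 32620) = 4000
  i=3: min(250*4^3, 32620) = 16000
  i=4: min(250*4^4, 32620) = 32620
  i=5: min(250*4^5, 32620) = 32620
  i=6: min(250*4^6, 32620) = 32620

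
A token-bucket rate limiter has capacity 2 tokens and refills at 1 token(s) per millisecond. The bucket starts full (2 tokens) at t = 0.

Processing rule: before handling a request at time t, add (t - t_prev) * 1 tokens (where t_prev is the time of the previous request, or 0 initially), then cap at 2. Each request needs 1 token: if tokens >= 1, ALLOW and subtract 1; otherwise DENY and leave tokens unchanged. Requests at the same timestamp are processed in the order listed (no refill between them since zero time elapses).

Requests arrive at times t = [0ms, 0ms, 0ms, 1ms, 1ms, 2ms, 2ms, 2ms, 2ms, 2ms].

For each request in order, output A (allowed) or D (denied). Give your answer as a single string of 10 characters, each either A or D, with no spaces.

Simulating step by step:
  req#1 t=0ms: ALLOW
  req#2 t=0ms: ALLOW
  req#3 t=0ms: DENY
  req#4 t=1ms: ALLOW
  req#5 t=1ms: DENY
  req#6 t=2ms: ALLOW
  req#7 t=2ms: DENY
  req#8 t=2ms: DENY
  req#9 t=2ms: DENY
  req#10 t=2ms: DENY

Answer: AADADADDDD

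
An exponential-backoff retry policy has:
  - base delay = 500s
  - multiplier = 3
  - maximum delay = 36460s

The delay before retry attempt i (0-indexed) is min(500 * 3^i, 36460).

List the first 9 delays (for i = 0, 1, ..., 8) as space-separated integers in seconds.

Answer: 500 1500 4500 13500 36460 36460 36460 36460 36460

Derivation:
Computing each delay:
  i=0: min(500*3^0, 36460) = 500
  i=1: min(500*3^1, 36460) = 1500
  i=2: min(500*3^2, 36460) = 4500
  i=3: min(500*3^3, 36460) = 13500
  i=4: min(500*3^4, 36460) = 36460
  i=5: min(500*3^5, 36460) = 36460
  i=6: min(500*3^6, 36460) = 36460
  i=7: min(500*3^7, 36460) = 36460
  i=8: min(500*3^8, 36460) = 36460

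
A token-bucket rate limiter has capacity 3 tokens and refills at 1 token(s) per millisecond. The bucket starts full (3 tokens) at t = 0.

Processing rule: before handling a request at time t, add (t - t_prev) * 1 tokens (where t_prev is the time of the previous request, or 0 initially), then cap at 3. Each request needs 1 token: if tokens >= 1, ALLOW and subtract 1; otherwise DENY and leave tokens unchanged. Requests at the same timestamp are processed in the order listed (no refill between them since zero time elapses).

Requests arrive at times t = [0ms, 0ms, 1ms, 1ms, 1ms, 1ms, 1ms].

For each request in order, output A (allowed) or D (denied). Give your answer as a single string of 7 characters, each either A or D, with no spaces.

Simulating step by step:
  req#1 t=0ms: ALLOW
  req#2 t=0ms: ALLOW
  req#3 t=1ms: ALLOW
  req#4 t=1ms: ALLOW
  req#5 t=1ms: DENY
  req#6 t=1ms: DENY
  req#7 t=1ms: DENY

Answer: AAAADDD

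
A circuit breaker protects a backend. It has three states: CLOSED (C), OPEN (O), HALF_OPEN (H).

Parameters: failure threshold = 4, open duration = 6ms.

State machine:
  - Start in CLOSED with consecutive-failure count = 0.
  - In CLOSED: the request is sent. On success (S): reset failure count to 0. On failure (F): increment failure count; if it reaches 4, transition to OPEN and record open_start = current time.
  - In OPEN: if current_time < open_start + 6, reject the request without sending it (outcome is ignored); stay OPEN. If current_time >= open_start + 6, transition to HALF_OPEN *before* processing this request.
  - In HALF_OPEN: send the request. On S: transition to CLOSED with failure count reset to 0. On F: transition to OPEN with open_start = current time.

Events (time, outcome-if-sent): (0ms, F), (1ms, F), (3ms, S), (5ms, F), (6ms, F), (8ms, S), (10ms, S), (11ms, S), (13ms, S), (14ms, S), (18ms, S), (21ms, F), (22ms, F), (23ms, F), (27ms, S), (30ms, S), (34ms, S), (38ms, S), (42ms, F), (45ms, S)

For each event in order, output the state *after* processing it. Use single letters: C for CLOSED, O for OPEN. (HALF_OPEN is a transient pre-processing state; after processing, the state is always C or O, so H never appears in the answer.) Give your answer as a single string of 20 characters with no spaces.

State after each event:
  event#1 t=0ms outcome=F: state=CLOSED
  event#2 t=1ms outcome=F: state=CLOSED
  event#3 t=3ms outcome=S: state=CLOSED
  event#4 t=5ms outcome=F: state=CLOSED
  event#5 t=6ms outcome=F: state=CLOSED
  event#6 t=8ms outcome=S: state=CLOSED
  event#7 t=10ms outcome=S: state=CLOSED
  event#8 t=11ms outcome=S: state=CLOSED
  event#9 t=13ms outcome=S: state=CLOSED
  event#10 t=14ms outcome=S: state=CLOSED
  event#11 t=18ms outcome=S: state=CLOSED
  event#12 t=21ms outcome=F: state=CLOSED
  event#13 t=22ms outcome=F: state=CLOSED
  event#14 t=23ms outcome=F: state=CLOSED
  event#15 t=27ms outcome=S: state=CLOSED
  event#16 t=30ms outcome=S: state=CLOSED
  event#17 t=34ms outcome=S: state=CLOSED
  event#18 t=38ms outcome=S: state=CLOSED
  event#19 t=42ms outcome=F: state=CLOSED
  event#20 t=45ms outcome=S: state=CLOSED

Answer: CCCCCCCCCCCCCCCCCCCC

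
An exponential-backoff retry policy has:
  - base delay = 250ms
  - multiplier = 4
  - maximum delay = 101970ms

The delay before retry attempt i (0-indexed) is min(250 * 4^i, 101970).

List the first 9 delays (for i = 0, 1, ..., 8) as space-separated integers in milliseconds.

Answer: 250 1000 4000 16000 64000 101970 101970 101970 101970

Derivation:
Computing each delay:
  i=0: min(250*4^0, 101970) = 250
  i=1: min(250*4^1, 101970) = 1000
  i=2: min(250*4^2, 101970) = 4000
  i=3: min(250*4^3, 101970) = 16000
  i=4: min(250*4^4, 101970) = 64000
  i=5: min(250*4^5, 101970) = 101970
  i=6: min(250*4^6, 101970) = 101970
  i=7: min(250*4^7, 101970) = 101970
  i=8: min(250*4^8, 101970) = 101970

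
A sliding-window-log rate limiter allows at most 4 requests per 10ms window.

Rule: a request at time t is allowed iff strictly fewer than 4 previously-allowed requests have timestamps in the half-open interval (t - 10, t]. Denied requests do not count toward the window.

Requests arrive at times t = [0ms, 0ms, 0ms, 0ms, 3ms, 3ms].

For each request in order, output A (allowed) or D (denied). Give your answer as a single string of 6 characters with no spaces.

Tracking allowed requests in the window:
  req#1 t=0ms: ALLOW
  req#2 t=0ms: ALLOW
  req#3 t=0ms: ALLOW
  req#4 t=0ms: ALLOW
  req#5 t=3ms: DENY
  req#6 t=3ms: DENY

Answer: AAAADD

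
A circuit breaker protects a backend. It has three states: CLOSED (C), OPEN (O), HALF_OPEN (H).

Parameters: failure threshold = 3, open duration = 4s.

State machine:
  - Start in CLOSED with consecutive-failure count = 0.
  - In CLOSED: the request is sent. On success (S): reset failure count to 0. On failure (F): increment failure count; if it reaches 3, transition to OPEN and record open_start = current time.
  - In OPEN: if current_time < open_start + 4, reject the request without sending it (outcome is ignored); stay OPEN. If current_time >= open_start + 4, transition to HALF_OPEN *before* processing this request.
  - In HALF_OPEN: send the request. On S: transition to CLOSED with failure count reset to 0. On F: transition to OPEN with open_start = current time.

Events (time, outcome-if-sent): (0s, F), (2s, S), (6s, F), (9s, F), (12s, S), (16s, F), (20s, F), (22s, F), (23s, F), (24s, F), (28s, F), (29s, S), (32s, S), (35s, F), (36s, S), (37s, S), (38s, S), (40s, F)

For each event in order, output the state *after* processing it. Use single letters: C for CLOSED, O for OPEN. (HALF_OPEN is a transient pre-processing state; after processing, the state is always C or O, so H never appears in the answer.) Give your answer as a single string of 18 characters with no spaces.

State after each event:
  event#1 t=0s outcome=F: state=CLOSED
  event#2 t=2s outcome=S: state=CLOSED
  event#3 t=6s outcome=F: state=CLOSED
  event#4 t=9s outcome=F: state=CLOSED
  event#5 t=12s outcome=S: state=CLOSED
  event#6 t=16s outcome=F: state=CLOSED
  event#7 t=20s outcome=F: state=CLOSED
  event#8 t=22s outcome=F: state=OPEN
  event#9 t=23s outcome=F: state=OPEN
  event#10 t=24s outcome=F: state=OPEN
  event#11 t=28s outcome=F: state=OPEN
  event#12 t=29s outcome=S: state=OPEN
  event#13 t=32s outcome=S: state=CLOSED
  event#14 t=35s outcome=F: state=CLOSED
  event#15 t=36s outcome=S: state=CLOSED
  event#16 t=37s outcome=S: state=CLOSED
  event#17 t=38s outcome=S: state=CLOSED
  event#18 t=40s outcome=F: state=CLOSED

Answer: CCCCCCCOOOOOCCCCCC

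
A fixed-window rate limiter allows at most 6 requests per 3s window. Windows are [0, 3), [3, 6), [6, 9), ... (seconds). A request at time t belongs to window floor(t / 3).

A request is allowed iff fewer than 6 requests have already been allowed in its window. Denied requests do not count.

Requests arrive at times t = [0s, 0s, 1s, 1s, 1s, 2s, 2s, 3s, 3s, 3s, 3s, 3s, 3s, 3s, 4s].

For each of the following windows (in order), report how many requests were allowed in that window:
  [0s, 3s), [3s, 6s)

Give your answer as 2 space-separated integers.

Answer: 6 6

Derivation:
Processing requests:
  req#1 t=0s (window 0): ALLOW
  req#2 t=0s (window 0): ALLOW
  req#3 t=1s (window 0): ALLOW
  req#4 t=1s (window 0): ALLOW
  req#5 t=1s (window 0): ALLOW
  req#6 t=2s (window 0): ALLOW
  req#7 t=2s (window 0): DENY
  req#8 t=3s (window 1): ALLOW
  req#9 t=3s (window 1): ALLOW
  req#10 t=3s (window 1): ALLOW
  req#11 t=3s (window 1): ALLOW
  req#12 t=3s (window 1): ALLOW
  req#13 t=3s (window 1): ALLOW
  req#14 t=3s (window 1): DENY
  req#15 t=4s (window 1): DENY

Allowed counts by window: 6 6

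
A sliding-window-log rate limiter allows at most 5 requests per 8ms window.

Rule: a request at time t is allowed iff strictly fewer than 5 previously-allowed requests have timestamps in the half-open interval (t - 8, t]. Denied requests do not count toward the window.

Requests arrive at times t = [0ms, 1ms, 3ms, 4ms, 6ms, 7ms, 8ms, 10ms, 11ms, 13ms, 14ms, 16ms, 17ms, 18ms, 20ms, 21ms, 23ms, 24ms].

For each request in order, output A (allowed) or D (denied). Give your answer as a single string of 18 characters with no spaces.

Tracking allowed requests in the window:
  req#1 t=0ms: ALLOW
  req#2 t=1ms: ALLOW
  req#3 t=3ms: ALLOW
  req#4 t=4ms: ALLOW
  req#5 t=6ms: ALLOW
  req#6 t=7ms: DENY
  req#7 t=8ms: ALLOW
  req#8 t=10ms: ALLOW
  req#9 t=11ms: ALLOW
  req#10 t=13ms: ALLOW
  req#11 t=14ms: ALLOW
  req#12 t=16ms: ALLOW
  req#13 t=17ms: DENY
  req#14 t=18ms: ALLOW
  req#15 t=20ms: ALLOW
  req#16 t=21ms: ALLOW
  req#17 t=23ms: ALLOW
  req#18 t=24ms: ALLOW

Answer: AAAAADAAAAAADAAAAA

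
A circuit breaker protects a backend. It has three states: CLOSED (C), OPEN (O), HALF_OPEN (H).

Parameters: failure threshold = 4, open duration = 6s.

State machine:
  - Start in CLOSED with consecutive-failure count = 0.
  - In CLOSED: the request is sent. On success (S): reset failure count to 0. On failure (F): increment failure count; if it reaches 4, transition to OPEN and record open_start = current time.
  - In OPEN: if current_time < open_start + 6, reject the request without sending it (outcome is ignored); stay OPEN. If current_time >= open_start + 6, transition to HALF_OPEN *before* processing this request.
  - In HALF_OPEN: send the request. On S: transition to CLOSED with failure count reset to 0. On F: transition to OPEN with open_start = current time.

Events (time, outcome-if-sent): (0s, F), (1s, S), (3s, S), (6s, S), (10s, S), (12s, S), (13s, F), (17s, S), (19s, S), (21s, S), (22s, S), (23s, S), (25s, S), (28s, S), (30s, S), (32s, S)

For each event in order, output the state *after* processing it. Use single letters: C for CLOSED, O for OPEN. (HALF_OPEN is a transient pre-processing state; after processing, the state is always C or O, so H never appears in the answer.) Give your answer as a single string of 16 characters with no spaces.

Answer: CCCCCCCCCCCCCCCC

Derivation:
State after each event:
  event#1 t=0s outcome=F: state=CLOSED
  event#2 t=1s outcome=S: state=CLOSED
  event#3 t=3s outcome=S: state=CLOSED
  event#4 t=6s outcome=S: state=CLOSED
  event#5 t=10s outcome=S: state=CLOSED
  event#6 t=12s outcome=S: state=CLOSED
  event#7 t=13s outcome=F: state=CLOSED
  event#8 t=17s outcome=S: state=CLOSED
  event#9 t=19s outcome=S: state=CLOSED
  event#10 t=21s outcome=S: state=CLOSED
  event#11 t=22s outcome=S: state=CLOSED
  event#12 t=23s outcome=S: state=CLOSED
  event#13 t=25s outcome=S: state=CLOSED
  event#14 t=28s outcome=S: state=CLOSED
  event#15 t=30s outcome=S: state=CLOSED
  event#16 t=32s outcome=S: state=CLOSED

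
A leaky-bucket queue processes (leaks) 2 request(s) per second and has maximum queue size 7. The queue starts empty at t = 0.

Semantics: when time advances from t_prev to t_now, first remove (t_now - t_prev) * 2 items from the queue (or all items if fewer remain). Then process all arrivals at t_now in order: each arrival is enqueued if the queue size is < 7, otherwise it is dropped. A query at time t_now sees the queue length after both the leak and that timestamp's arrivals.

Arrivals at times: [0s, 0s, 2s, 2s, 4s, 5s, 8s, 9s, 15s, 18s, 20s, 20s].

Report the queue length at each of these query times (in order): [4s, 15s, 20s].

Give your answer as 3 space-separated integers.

Queue lengths at query times:
  query t=4s: backlog = 1
  query t=15s: backlog = 1
  query t=20s: backlog = 2

Answer: 1 1 2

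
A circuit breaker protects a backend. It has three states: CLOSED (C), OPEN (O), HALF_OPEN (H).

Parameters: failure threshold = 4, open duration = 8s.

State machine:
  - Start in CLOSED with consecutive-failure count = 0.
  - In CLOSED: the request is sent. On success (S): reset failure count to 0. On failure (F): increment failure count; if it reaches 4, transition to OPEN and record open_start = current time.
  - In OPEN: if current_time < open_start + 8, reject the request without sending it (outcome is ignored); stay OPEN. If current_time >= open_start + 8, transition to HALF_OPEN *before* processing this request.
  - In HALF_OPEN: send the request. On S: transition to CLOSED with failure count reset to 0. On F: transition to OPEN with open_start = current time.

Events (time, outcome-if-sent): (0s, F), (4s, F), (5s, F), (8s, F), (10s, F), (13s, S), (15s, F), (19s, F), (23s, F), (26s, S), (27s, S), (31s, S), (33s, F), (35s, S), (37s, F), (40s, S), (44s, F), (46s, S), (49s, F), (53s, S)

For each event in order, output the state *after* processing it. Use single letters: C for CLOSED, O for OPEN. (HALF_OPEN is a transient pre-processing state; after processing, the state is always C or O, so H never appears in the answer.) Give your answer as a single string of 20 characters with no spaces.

Answer: CCCOOOOOOOCCCCCCCCCC

Derivation:
State after each event:
  event#1 t=0s outcome=F: state=CLOSED
  event#2 t=4s outcome=F: state=CLOSED
  event#3 t=5s outcome=F: state=CLOSED
  event#4 t=8s outcome=F: state=OPEN
  event#5 t=10s outcome=F: state=OPEN
  event#6 t=13s outcome=S: state=OPEN
  event#7 t=15s outcome=F: state=OPEN
  event#8 t=19s outcome=F: state=OPEN
  event#9 t=23s outcome=F: state=OPEN
  event#10 t=26s outcome=S: state=OPEN
  event#11 t=27s outcome=S: state=CLOSED
  event#12 t=31s outcome=S: state=CLOSED
  event#13 t=33s outcome=F: state=CLOSED
  event#14 t=35s outcome=S: state=CLOSED
  event#15 t=37s outcome=F: state=CLOSED
  event#16 t=40s outcome=S: state=CLOSED
  event#17 t=44s outcome=F: state=CLOSED
  event#18 t=46s outcome=S: state=CLOSED
  event#19 t=49s outcome=F: state=CLOSED
  event#20 t=53s outcome=S: state=CLOSED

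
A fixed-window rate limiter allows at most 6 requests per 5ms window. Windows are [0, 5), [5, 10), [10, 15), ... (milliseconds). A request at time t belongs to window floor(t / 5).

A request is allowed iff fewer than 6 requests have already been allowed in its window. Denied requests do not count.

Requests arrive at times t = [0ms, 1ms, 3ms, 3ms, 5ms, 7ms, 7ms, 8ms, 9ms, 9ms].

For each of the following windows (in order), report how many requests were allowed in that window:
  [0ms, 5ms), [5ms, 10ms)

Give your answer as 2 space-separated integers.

Answer: 4 6

Derivation:
Processing requests:
  req#1 t=0ms (window 0): ALLOW
  req#2 t=1ms (window 0): ALLOW
  req#3 t=3ms (window 0): ALLOW
  req#4 t=3ms (window 0): ALLOW
  req#5 t=5ms (window 1): ALLOW
  req#6 t=7ms (window 1): ALLOW
  req#7 t=7ms (window 1): ALLOW
  req#8 t=8ms (window 1): ALLOW
  req#9 t=9ms (window 1): ALLOW
  req#10 t=9ms (window 1): ALLOW

Allowed counts by window: 4 6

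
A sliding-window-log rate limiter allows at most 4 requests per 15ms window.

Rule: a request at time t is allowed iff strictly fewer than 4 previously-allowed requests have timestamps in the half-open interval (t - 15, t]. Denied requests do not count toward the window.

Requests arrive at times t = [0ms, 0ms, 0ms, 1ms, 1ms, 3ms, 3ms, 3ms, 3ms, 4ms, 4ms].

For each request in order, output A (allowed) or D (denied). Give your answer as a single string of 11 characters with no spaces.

Answer: AAAADDDDDDD

Derivation:
Tracking allowed requests in the window:
  req#1 t=0ms: ALLOW
  req#2 t=0ms: ALLOW
  req#3 t=0ms: ALLOW
  req#4 t=1ms: ALLOW
  req#5 t=1ms: DENY
  req#6 t=3ms: DENY
  req#7 t=3ms: DENY
  req#8 t=3ms: DENY
  req#9 t=3ms: DENY
  req#10 t=4ms: DENY
  req#11 t=4ms: DENY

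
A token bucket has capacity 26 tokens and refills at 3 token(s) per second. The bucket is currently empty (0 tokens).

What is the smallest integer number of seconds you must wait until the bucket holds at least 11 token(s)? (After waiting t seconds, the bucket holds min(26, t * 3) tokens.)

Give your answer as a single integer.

Answer: 4

Derivation:
Need t * 3 >= 11, so t >= 11/3.
Smallest integer t = ceil(11/3) = 4.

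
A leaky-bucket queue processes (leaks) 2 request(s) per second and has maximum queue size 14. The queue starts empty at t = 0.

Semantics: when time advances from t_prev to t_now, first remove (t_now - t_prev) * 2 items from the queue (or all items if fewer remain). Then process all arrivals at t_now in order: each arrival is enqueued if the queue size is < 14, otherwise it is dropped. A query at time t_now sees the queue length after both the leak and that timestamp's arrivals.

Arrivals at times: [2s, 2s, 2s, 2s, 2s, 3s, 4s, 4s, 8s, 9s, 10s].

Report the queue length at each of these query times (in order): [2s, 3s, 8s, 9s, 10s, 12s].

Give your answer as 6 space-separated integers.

Answer: 5 4 1 1 1 0

Derivation:
Queue lengths at query times:
  query t=2s: backlog = 5
  query t=3s: backlog = 4
  query t=8s: backlog = 1
  query t=9s: backlog = 1
  query t=10s: backlog = 1
  query t=12s: backlog = 0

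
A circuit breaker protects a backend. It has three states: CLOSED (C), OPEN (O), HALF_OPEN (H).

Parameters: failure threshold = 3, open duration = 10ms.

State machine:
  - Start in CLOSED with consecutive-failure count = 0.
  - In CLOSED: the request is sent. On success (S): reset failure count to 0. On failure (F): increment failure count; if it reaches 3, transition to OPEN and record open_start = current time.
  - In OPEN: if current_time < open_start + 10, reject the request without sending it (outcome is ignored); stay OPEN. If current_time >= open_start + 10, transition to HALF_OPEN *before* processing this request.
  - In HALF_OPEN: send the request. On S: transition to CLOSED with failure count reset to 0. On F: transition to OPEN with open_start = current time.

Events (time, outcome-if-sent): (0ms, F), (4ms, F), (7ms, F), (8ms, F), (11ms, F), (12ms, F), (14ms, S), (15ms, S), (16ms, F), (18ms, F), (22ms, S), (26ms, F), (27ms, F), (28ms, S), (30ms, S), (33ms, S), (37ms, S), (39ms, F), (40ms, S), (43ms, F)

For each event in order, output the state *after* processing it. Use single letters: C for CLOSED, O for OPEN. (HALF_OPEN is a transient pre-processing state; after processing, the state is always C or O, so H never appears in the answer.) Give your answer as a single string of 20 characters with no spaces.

Answer: CCOOOOOOOOOOOCCCCCCC

Derivation:
State after each event:
  event#1 t=0ms outcome=F: state=CLOSED
  event#2 t=4ms outcome=F: state=CLOSED
  event#3 t=7ms outcome=F: state=OPEN
  event#4 t=8ms outcome=F: state=OPEN
  event#5 t=11ms outcome=F: state=OPEN
  event#6 t=12ms outcome=F: state=OPEN
  event#7 t=14ms outcome=S: state=OPEN
  event#8 t=15ms outcome=S: state=OPEN
  event#9 t=16ms outcome=F: state=OPEN
  event#10 t=18ms outcome=F: state=OPEN
  event#11 t=22ms outcome=S: state=OPEN
  event#12 t=26ms outcome=F: state=OPEN
  event#13 t=27ms outcome=F: state=OPEN
  event#14 t=28ms outcome=S: state=CLOSED
  event#15 t=30ms outcome=S: state=CLOSED
  event#16 t=33ms outcome=S: state=CLOSED
  event#17 t=37ms outcome=S: state=CLOSED
  event#18 t=39ms outcome=F: state=CLOSED
  event#19 t=40ms outcome=S: state=CLOSED
  event#20 t=43ms outcome=F: state=CLOSED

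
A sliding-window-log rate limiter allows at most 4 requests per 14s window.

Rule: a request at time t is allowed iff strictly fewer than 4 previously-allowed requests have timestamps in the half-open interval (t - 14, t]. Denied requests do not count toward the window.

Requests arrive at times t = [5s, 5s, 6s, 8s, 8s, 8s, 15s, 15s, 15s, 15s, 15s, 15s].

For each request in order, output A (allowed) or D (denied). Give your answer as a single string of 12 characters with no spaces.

Tracking allowed requests in the window:
  req#1 t=5s: ALLOW
  req#2 t=5s: ALLOW
  req#3 t=6s: ALLOW
  req#4 t=8s: ALLOW
  req#5 t=8s: DENY
  req#6 t=8s: DENY
  req#7 t=15s: DENY
  req#8 t=15s: DENY
  req#9 t=15s: DENY
  req#10 t=15s: DENY
  req#11 t=15s: DENY
  req#12 t=15s: DENY

Answer: AAAADDDDDDDD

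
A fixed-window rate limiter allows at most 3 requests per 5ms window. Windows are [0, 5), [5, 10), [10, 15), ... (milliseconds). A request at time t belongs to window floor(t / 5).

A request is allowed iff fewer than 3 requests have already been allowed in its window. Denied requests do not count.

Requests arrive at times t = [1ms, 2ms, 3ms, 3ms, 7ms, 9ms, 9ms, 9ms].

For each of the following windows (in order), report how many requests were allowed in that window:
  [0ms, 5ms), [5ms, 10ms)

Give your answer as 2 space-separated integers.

Processing requests:
  req#1 t=1ms (window 0): ALLOW
  req#2 t=2ms (window 0): ALLOW
  req#3 t=3ms (window 0): ALLOW
  req#4 t=3ms (window 0): DENY
  req#5 t=7ms (window 1): ALLOW
  req#6 t=9ms (window 1): ALLOW
  req#7 t=9ms (window 1): ALLOW
  req#8 t=9ms (window 1): DENY

Allowed counts by window: 3 3

Answer: 3 3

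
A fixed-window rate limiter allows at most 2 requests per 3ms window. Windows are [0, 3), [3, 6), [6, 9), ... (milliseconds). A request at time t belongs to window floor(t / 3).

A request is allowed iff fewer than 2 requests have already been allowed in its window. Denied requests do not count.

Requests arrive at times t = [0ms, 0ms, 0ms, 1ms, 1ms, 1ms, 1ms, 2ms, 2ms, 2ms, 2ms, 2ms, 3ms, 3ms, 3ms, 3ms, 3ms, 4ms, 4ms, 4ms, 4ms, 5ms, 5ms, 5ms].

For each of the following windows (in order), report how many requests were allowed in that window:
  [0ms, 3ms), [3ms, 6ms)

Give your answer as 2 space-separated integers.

Answer: 2 2

Derivation:
Processing requests:
  req#1 t=0ms (window 0): ALLOW
  req#2 t=0ms (window 0): ALLOW
  req#3 t=0ms (window 0): DENY
  req#4 t=1ms (window 0): DENY
  req#5 t=1ms (window 0): DENY
  req#6 t=1ms (window 0): DENY
  req#7 t=1ms (window 0): DENY
  req#8 t=2ms (window 0): DENY
  req#9 t=2ms (window 0): DENY
  req#10 t=2ms (window 0): DENY
  req#11 t=2ms (window 0): DENY
  req#12 t=2ms (window 0): DENY
  req#13 t=3ms (window 1): ALLOW
  req#14 t=3ms (window 1): ALLOW
  req#15 t=3ms (window 1): DENY
  req#16 t=3ms (window 1): DENY
  req#17 t=3ms (window 1): DENY
  req#18 t=4ms (window 1): DENY
  req#19 t=4ms (window 1): DENY
  req#20 t=4ms (window 1): DENY
  req#21 t=4ms (window 1): DENY
  req#22 t=5ms (window 1): DENY
  req#23 t=5ms (window 1): DENY
  req#24 t=5ms (window 1): DENY

Allowed counts by window: 2 2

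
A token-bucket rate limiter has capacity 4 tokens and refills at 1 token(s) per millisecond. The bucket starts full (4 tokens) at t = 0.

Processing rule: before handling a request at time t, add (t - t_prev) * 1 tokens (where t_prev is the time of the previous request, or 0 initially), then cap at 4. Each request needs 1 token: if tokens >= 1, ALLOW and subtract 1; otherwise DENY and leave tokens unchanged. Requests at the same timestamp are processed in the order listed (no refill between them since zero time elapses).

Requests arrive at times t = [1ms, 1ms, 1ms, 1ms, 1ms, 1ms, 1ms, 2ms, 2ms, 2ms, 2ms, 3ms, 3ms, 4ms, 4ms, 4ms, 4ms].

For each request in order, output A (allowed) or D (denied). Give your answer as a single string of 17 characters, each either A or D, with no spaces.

Simulating step by step:
  req#1 t=1ms: ALLOW
  req#2 t=1ms: ALLOW
  req#3 t=1ms: ALLOW
  req#4 t=1ms: ALLOW
  req#5 t=1ms: DENY
  req#6 t=1ms: DENY
  req#7 t=1ms: DENY
  req#8 t=2ms: ALLOW
  req#9 t=2ms: DENY
  req#10 t=2ms: DENY
  req#11 t=2ms: DENY
  req#12 t=3ms: ALLOW
  req#13 t=3ms: DENY
  req#14 t=4ms: ALLOW
  req#15 t=4ms: DENY
  req#16 t=4ms: DENY
  req#17 t=4ms: DENY

Answer: AAAADDDADDDADADDD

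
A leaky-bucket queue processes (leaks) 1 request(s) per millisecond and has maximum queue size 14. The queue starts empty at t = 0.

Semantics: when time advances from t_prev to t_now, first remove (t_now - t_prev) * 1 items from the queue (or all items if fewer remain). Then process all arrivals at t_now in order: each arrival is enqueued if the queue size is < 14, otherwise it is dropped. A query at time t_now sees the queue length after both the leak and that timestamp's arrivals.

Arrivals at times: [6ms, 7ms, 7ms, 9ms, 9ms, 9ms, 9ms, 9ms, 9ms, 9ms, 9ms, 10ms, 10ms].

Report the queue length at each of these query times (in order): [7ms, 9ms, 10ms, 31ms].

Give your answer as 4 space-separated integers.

Answer: 2 8 9 0

Derivation:
Queue lengths at query times:
  query t=7ms: backlog = 2
  query t=9ms: backlog = 8
  query t=10ms: backlog = 9
  query t=31ms: backlog = 0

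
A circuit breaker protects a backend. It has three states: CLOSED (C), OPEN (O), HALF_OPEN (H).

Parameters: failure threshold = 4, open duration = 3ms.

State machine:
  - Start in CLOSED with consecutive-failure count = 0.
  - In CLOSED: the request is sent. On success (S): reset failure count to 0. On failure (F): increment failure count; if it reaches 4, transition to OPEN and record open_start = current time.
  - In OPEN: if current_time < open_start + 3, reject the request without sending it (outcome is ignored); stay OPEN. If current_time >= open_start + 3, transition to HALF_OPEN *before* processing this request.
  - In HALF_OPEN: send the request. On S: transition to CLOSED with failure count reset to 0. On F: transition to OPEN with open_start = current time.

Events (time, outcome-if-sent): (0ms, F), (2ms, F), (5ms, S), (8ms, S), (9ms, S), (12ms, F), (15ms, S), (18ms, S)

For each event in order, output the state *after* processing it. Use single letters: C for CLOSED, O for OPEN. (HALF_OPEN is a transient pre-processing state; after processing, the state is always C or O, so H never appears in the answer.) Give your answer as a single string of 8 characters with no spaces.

State after each event:
  event#1 t=0ms outcome=F: state=CLOSED
  event#2 t=2ms outcome=F: state=CLOSED
  event#3 t=5ms outcome=S: state=CLOSED
  event#4 t=8ms outcome=S: state=CLOSED
  event#5 t=9ms outcome=S: state=CLOSED
  event#6 t=12ms outcome=F: state=CLOSED
  event#7 t=15ms outcome=S: state=CLOSED
  event#8 t=18ms outcome=S: state=CLOSED

Answer: CCCCCCCC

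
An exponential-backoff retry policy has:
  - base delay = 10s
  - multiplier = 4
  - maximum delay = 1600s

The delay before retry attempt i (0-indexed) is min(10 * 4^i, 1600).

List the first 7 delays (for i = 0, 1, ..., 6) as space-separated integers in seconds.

Answer: 10 40 160 640 1600 1600 1600

Derivation:
Computing each delay:
  i=0: min(10*4^0, 1600) = 10
  i=1: min(10*4^1, 1600) = 40
  i=2: min(10*4^2, 1600) = 160
  i=3: min(10*4^3, 1600) = 640
  i=4: min(10*4^4, 1600) = 1600
  i=5: min(10*4^5, 1600) = 1600
  i=6: min(10*4^6, 1600) = 1600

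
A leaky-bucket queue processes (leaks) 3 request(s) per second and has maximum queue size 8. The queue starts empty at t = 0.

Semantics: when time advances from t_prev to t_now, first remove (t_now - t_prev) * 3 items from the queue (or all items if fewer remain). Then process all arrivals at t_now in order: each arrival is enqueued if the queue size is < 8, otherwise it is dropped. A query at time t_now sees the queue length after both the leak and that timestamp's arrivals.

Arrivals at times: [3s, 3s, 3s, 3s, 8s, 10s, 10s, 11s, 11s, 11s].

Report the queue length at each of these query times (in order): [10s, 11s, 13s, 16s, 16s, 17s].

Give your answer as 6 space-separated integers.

Answer: 2 3 0 0 0 0

Derivation:
Queue lengths at query times:
  query t=10s: backlog = 2
  query t=11s: backlog = 3
  query t=13s: backlog = 0
  query t=16s: backlog = 0
  query t=16s: backlog = 0
  query t=17s: backlog = 0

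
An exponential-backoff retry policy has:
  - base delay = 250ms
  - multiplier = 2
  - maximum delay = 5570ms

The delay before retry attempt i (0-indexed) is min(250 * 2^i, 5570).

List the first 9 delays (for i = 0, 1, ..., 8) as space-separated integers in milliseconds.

Computing each delay:
  i=0: min(250*2^0, 5570) = 250
  i=1: min(250*2^1, 5570) = 500
  i=2: min(250*2^2, 5570) = 1000
  i=3: min(250*2^3, 5570) = 2000
  i=4: min(250*2^4, 5570) = 4000
  i=5: min(250*2^5, 5570) = 5570
  i=6: min(250*2^6, 5570) = 5570
  i=7: min(250*2^7, 5570) = 5570
  i=8: min(250*2^8, 5570) = 5570

Answer: 250 500 1000 2000 4000 5570 5570 5570 5570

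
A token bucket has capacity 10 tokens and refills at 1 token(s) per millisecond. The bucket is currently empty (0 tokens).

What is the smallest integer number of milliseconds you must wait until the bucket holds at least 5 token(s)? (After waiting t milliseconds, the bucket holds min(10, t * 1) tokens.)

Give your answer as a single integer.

Answer: 5

Derivation:
Need t * 1 >= 5, so t >= 5/1.
Smallest integer t = ceil(5/1) = 5.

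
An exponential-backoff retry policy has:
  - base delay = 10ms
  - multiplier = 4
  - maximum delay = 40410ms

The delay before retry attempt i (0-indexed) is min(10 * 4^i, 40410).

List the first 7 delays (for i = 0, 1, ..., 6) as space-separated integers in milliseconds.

Answer: 10 40 160 640 2560 10240 40410

Derivation:
Computing each delay:
  i=0: min(10*4^0, 40410) = 10
  i=1: min(10*4^1, 40410) = 40
  i=2: min(10*4^2, 40410) = 160
  i=3: min(10*4^3, 40410) = 640
  i=4: min(10*4^4, 40410) = 2560
  i=5: min(10*4^5, 40410) = 10240
  i=6: min(10*4^6, 40410) = 40410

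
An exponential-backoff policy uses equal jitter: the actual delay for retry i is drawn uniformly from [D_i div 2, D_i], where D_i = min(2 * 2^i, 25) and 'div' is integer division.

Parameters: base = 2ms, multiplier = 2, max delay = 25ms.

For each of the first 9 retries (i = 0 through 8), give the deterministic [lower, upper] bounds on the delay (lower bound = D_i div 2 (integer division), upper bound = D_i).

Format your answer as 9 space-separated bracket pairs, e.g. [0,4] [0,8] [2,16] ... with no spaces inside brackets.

Answer: [1,2] [2,4] [4,8] [8,16] [12,25] [12,25] [12,25] [12,25] [12,25]

Derivation:
Computing bounds per retry:
  i=0: D_i=min(2*2^0,25)=2, bounds=[1,2]
  i=1: D_i=min(2*2^1,25)=4, bounds=[2,4]
  i=2: D_i=min(2*2^2,25)=8, bounds=[4,8]
  i=3: D_i=min(2*2^3,25)=16, bounds=[8,16]
  i=4: D_i=min(2*2^4,25)=25, bounds=[12,25]
  i=5: D_i=min(2*2^5,25)=25, bounds=[12,25]
  i=6: D_i=min(2*2^6,25)=25, bounds=[12,25]
  i=7: D_i=min(2*2^7,25)=25, bounds=[12,25]
  i=8: D_i=min(2*2^8,25)=25, bounds=[12,25]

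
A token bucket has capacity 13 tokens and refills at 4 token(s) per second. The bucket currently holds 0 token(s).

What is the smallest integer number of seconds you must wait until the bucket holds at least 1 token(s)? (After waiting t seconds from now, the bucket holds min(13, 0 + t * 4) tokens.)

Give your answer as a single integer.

Need 0 + t * 4 >= 1, so t >= 1/4.
Smallest integer t = ceil(1/4) = 1.

Answer: 1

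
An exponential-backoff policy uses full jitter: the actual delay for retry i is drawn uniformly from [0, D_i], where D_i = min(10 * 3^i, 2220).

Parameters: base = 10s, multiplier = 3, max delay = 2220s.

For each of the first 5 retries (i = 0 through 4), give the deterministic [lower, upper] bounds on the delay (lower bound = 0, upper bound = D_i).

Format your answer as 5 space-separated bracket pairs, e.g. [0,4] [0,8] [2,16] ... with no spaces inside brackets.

Computing bounds per retry:
  i=0: D_i=min(10*3^0,2220)=10, bounds=[0,10]
  i=1: D_i=min(10*3^1,2220)=30, bounds=[0,30]
  i=2: D_i=min(10*3^2,2220)=90, bounds=[0,90]
  i=3: D_i=min(10*3^3,2220)=270, bounds=[0,270]
  i=4: D_i=min(10*3^4,2220)=810, bounds=[0,810]

Answer: [0,10] [0,30] [0,90] [0,270] [0,810]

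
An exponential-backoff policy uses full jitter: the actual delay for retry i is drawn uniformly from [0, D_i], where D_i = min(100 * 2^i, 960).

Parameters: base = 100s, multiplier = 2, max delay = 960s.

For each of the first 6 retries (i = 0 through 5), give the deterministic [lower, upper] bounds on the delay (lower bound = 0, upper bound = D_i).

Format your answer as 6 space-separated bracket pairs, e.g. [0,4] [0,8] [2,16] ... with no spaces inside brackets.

Answer: [0,100] [0,200] [0,400] [0,800] [0,960] [0,960]

Derivation:
Computing bounds per retry:
  i=0: D_i=min(100*2^0,960)=100, bounds=[0,100]
  i=1: D_i=min(100*2^1,960)=200, bounds=[0,200]
  i=2: D_i=min(100*2^2,960)=400, bounds=[0,400]
  i=3: D_i=min(100*2^3,960)=800, bounds=[0,800]
  i=4: D_i=min(100*2^4,960)=960, bounds=[0,960]
  i=5: D_i=min(100*2^5,960)=960, bounds=[0,960]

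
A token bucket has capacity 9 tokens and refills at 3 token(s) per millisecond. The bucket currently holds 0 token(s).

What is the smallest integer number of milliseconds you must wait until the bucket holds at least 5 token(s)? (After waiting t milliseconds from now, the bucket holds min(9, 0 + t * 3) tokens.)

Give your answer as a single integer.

Need 0 + t * 3 >= 5, so t >= 5/3.
Smallest integer t = ceil(5/3) = 2.

Answer: 2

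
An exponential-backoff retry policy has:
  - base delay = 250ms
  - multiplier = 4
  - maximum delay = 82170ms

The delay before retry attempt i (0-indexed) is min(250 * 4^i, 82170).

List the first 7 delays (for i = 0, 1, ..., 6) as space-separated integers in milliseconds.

Computing each delay:
  i=0: min(250*4^0, 82170) = 250
  i=1: min(250*4^1, 82170) = 1000
  i=2: min(250*4^2, 82170) = 4000
  i=3: min(250*4^3, 82170) = 16000
  i=4: min(250*4^4, 82170) = 64000
  i=5: min(250*4^5, 82170) = 82170
  i=6: min(250*4^6, 82170) = 82170

Answer: 250 1000 4000 16000 64000 82170 82170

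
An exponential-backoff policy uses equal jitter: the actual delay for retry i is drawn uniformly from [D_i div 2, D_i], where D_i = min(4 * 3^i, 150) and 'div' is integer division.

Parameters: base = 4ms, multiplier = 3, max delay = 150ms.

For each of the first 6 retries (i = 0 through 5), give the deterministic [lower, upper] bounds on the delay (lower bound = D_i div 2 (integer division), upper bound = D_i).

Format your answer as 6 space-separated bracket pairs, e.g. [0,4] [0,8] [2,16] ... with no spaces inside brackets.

Answer: [2,4] [6,12] [18,36] [54,108] [75,150] [75,150]

Derivation:
Computing bounds per retry:
  i=0: D_i=min(4*3^0,150)=4, bounds=[2,4]
  i=1: D_i=min(4*3^1,150)=12, bounds=[6,12]
  i=2: D_i=min(4*3^2,150)=36, bounds=[18,36]
  i=3: D_i=min(4*3^3,150)=108, bounds=[54,108]
  i=4: D_i=min(4*3^4,150)=150, bounds=[75,150]
  i=5: D_i=min(4*3^5,150)=150, bounds=[75,150]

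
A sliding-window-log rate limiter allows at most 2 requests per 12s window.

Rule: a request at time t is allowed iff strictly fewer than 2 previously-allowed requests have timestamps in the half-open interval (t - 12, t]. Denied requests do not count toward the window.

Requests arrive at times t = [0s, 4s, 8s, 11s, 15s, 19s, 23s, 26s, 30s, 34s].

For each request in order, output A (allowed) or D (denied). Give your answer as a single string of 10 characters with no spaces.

Answer: AADDAADDAA

Derivation:
Tracking allowed requests in the window:
  req#1 t=0s: ALLOW
  req#2 t=4s: ALLOW
  req#3 t=8s: DENY
  req#4 t=11s: DENY
  req#5 t=15s: ALLOW
  req#6 t=19s: ALLOW
  req#7 t=23s: DENY
  req#8 t=26s: DENY
  req#9 t=30s: ALLOW
  req#10 t=34s: ALLOW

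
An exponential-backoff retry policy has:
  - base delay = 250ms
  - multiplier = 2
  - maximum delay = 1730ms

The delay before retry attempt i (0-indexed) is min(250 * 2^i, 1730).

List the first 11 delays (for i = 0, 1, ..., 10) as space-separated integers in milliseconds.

Computing each delay:
  i=0: min(250*2^0, 1730) = 250
  i=1: min(250*2^1, 1730) = 500
  i=2: min(250*2^2, 1730) = 1000
  i=3: min(250*2^3, 1730) = 1730
  i=4: min(250*2^4, 1730) = 1730
  i=5: min(250*2^5, 1730) = 1730
  i=6: min(250*2^6, 1730) = 1730
  i=7: min(250*2^7, 1730) = 1730
  i=8: min(250*2^8, 1730) = 1730
  i=9: min(250*2^9, 1730) = 1730
  i=10: min(250*2^10, 1730) = 1730

Answer: 250 500 1000 1730 1730 1730 1730 1730 1730 1730 1730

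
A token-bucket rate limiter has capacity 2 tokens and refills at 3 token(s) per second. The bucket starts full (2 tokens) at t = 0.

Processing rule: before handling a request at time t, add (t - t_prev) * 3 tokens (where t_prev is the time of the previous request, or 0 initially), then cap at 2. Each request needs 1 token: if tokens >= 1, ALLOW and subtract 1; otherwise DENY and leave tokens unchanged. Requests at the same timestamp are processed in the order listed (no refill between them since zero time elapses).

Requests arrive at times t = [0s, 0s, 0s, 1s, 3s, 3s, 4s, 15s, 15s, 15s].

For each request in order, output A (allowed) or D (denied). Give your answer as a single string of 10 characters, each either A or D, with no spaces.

Simulating step by step:
  req#1 t=0s: ALLOW
  req#2 t=0s: ALLOW
  req#3 t=0s: DENY
  req#4 t=1s: ALLOW
  req#5 t=3s: ALLOW
  req#6 t=3s: ALLOW
  req#7 t=4s: ALLOW
  req#8 t=15s: ALLOW
  req#9 t=15s: ALLOW
  req#10 t=15s: DENY

Answer: AADAAAAAAD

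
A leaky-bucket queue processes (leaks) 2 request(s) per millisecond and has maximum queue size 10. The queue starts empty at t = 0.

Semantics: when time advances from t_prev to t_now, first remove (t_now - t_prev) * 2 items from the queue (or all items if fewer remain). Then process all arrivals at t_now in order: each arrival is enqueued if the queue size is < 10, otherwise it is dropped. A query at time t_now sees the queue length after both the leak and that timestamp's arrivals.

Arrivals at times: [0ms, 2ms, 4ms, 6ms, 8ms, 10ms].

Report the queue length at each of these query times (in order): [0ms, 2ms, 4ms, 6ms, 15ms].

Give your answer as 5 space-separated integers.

Answer: 1 1 1 1 0

Derivation:
Queue lengths at query times:
  query t=0ms: backlog = 1
  query t=2ms: backlog = 1
  query t=4ms: backlog = 1
  query t=6ms: backlog = 1
  query t=15ms: backlog = 0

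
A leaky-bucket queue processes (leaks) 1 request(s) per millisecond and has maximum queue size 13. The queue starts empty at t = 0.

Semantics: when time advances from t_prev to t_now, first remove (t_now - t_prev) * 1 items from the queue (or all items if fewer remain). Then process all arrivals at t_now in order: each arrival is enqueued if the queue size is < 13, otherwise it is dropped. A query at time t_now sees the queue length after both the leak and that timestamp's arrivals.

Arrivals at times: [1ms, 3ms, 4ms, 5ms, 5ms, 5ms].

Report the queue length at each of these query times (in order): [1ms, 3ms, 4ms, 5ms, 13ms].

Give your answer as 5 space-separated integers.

Answer: 1 1 1 3 0

Derivation:
Queue lengths at query times:
  query t=1ms: backlog = 1
  query t=3ms: backlog = 1
  query t=4ms: backlog = 1
  query t=5ms: backlog = 3
  query t=13ms: backlog = 0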